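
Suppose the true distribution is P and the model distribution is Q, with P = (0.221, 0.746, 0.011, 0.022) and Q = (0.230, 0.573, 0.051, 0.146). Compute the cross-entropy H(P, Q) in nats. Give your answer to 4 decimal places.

H(P,Q) = −Σ p·ln q.
  −0.221·ln(0.230) = 0.32480
  −0.746·ln(0.573) = 0.41542
  −0.011·ln(0.051) = 0.03274
  −0.022·ln(0.146) = 0.04233
H(P,Q) = 0.8153 nats.

0.8153 nats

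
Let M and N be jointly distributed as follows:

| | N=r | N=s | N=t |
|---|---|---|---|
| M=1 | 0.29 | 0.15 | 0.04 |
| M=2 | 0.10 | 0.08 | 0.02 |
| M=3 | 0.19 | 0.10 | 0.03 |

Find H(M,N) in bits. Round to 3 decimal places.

2.790 bits

H(M,N) = −Σ p(x,y)·log₂ p(x,y) over all 9 cells.
  cell (1,r): −0.29·log₂0.29 = 0.5179
  cell (1,s): −0.15·log₂0.15 = 0.4105
  cell (1,t): −0.04·log₂0.04 = 0.1858
  cell (2,r): −0.10·log₂0.10 = 0.3322
  cell (2,s): −0.08·log₂0.08 = 0.2915
  cell (2,t): −0.02·log₂0.02 = 0.1129
  cell (3,r): −0.19·log₂0.19 = 0.4552
  cell (3,s): −0.10·log₂0.10 = 0.3322
  cell (3,t): −0.03·log₂0.03 = 0.1518
Sum = 2.790 bits.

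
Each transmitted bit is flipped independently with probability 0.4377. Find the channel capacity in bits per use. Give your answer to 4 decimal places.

Binary symmetric channel: C = 1 − h₂(ε) where h₂ is the binary entropy function.
h₂(0.4377) = −0.4377·log₂0.4377 − 0.5623·log₂0.5623 = 0.9888.
C = 1 − 0.9888 = 0.0112 bits per channel use.

0.0112 bits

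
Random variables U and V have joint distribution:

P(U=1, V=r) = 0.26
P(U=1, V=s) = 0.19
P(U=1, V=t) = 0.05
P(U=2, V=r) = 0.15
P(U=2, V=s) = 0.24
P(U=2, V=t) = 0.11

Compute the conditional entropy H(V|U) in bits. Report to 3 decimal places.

1.432 bits

Marginals: p(U) = (0.5000, 0.5000), p(V) = (0.4100, 0.4300, 0.1600).
H(V|U) = Σ p(U) · H(V|U=·).
  U=1: p=0.5000, H(V|U=1) = 1.3532
  U=2: p=0.5000, H(V|U=2) = 1.5099
Weighted sum = 1.432 bits.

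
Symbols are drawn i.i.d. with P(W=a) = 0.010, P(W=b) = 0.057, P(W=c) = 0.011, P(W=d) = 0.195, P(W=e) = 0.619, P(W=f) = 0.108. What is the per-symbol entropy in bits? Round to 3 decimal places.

1.609 bits

H(W) = −Σ p·log₂ p.
  −(0.010)·log₂(0.010) = 0.0664
  −(0.057)·log₂(0.057) = 0.2356
  −(0.011)·log₂(0.011) = 0.0716
  −(0.195)·log₂(0.195) = 0.4599
  −(0.619)·log₂(0.619) = 0.4283
  −(0.108)·log₂(0.108) = 0.3468
Sum: 0.0664 + 0.2356 + 0.0716 + 0.4599 + 0.4283 + 0.3468 = 1.609 bits.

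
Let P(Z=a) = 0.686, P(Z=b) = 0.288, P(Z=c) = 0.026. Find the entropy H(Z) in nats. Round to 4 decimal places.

0.7119 nats

H(Z) = −Σ p·ln p.
  −(0.686)·ln(0.686) = 0.25854
  −(0.288)·ln(0.288) = 0.35850
  −(0.026)·ln(0.026) = 0.09489
Sum: 0.25854 + 0.35850 + 0.09489 = 0.7119 nats.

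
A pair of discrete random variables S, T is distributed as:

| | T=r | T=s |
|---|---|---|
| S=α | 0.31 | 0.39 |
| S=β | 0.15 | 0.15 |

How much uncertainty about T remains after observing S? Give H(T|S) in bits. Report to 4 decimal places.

Chain rule: H(T|S) = H(S,T) − H(S).
Marginals: p(S) = (0.7000, 0.3000), p(T) = (0.4600, 0.5400).
H(S,T) = 1.8747 bits; H(S) = 0.8813 bits.
H(T|S) = 1.8747 − 0.8813 = 0.9934 bits.

0.9934 bits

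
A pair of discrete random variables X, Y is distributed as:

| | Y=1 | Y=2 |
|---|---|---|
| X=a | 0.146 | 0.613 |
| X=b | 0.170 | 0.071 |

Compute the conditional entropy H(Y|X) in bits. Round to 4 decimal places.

Chain rule: H(Y|X) = H(X,Y) − H(X).
Marginals: p(X) = (0.7590, 0.2410), p(Y) = (0.3160, 0.6840).
H(X,Y) = 1.5436 bits; H(X) = 0.7967 bits.
H(Y|X) = 1.5436 − 0.7967 = 0.7469 bits.

0.7469 bits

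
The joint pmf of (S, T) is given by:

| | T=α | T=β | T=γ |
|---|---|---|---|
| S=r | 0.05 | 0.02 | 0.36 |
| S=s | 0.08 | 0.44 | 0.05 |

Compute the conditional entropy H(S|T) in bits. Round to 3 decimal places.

0.463 bits

Marginals: p(S) = (0.4300, 0.5700), p(T) = (0.1300, 0.4600, 0.4100).
H(S|T) = Σ p(T) · H(S|T=·).
  T=α: p=0.1300, H(S|T=α) = 0.9612
  T=β: p=0.4600, H(S|T=β) = 0.2580
  T=γ: p=0.4100, H(S|T=γ) = 0.5349
Weighted sum = 0.463 bits.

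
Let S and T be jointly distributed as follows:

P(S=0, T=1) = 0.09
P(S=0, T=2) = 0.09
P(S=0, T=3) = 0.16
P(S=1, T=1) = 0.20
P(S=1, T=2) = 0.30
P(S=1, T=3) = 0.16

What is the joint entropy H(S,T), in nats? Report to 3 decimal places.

H(S,T) = −Σ p(x,y)·ln p(x,y) over all 6 cells.
  cell (0,1): −0.09·ln0.09 = 0.2167
  cell (0,2): −0.09·ln0.09 = 0.2167
  cell (0,3): −0.16·ln0.16 = 0.2932
  cell (1,1): −0.20·ln0.20 = 0.3219
  cell (1,2): −0.30·ln0.30 = 0.3612
  cell (1,3): −0.16·ln0.16 = 0.2932
Sum = 1.703 nats.

1.703 nats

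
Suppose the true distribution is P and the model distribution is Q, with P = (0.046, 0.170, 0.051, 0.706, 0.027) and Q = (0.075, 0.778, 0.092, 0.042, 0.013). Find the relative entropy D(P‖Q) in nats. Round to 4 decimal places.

1.7009 nats

D(P‖Q) = Σ p·ln(p/q).
  0.046·ln(0.046/0.075) = -0.02249
  0.170·ln(0.170/0.778) = -0.25856
  0.051·ln(0.051/0.092) = -0.03009
  0.706·ln(0.706/0.042) = 1.99229
  0.027·ln(0.027/0.013) = 0.01973
D(P‖Q) = 1.7009 nats.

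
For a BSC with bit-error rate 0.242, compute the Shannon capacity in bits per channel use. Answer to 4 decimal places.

0.2016 bits

Binary symmetric channel: C = 1 − h₂(ε) where h₂ is the binary entropy function.
h₂(0.242) = −0.242·log₂0.242 − 0.758·log₂0.758 = 0.7984.
C = 1 − 0.7984 = 0.2016 bits per channel use.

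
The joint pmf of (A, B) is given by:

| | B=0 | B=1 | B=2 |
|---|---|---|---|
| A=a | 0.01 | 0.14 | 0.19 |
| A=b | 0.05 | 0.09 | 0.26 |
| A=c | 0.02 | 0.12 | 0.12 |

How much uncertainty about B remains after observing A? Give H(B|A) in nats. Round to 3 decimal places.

Marginals: p(A) = (0.3400, 0.4000, 0.2600), p(B) = (0.0800, 0.3500, 0.5700).
H(B|A) = Σ p(A) · H(B|A=·).
  A=a: p=0.3400, H(B|A=a) = 0.7943
  A=b: p=0.4000, H(B|A=b) = 0.8756
  A=c: p=0.2600, H(B|A=c) = 0.9110
Weighted sum = 0.857 nats.

0.857 nats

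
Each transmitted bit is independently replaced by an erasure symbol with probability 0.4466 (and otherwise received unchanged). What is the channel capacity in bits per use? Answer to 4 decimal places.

0.5534 bits

Binary erasure channel: capacity C = 1 − ε.
C = 1 − 0.4466 = 0.5534 bits per channel use.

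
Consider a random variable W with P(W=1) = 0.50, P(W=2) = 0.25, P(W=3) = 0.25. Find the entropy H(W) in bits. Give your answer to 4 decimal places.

H(W) = −Σ p·log₂ p.
  −(0.50)·log₂(0.50) = 0.50000
  −(0.25)·log₂(0.25) = 0.50000
  −(0.25)·log₂(0.25) = 0.50000
Sum: 0.50000 + 0.50000 + 0.50000 = 1.5000 bits.

1.5000 bits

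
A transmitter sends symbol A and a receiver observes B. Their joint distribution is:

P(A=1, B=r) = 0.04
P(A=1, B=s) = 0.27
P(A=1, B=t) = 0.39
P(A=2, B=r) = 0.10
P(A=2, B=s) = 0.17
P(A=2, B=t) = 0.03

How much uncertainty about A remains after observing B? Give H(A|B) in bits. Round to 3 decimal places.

0.700 bits

Chain rule: H(A|B) = H(A,B) − H(B).
Marginals: p(A) = (0.7000, 0.3000), p(B) = (0.1400, 0.4400, 0.4200).
H(A,B) = 2.1441 bits; H(B) = 1.4439 bits.
H(A|B) = 2.1441 − 1.4439 = 0.700 bits.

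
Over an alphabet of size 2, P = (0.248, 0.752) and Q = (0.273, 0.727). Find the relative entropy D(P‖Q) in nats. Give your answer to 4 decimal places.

D(P‖Q) = Σ p·ln(p/q).
  0.248·ln(0.248/0.273) = -0.02382
  0.752·ln(0.752/0.727) = 0.02543
D(P‖Q) = 0.0016 nats.

0.0016 nats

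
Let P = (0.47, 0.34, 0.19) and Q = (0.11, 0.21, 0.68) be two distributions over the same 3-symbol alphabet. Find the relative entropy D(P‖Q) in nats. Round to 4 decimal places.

0.6041 nats

D(P‖Q) = Σ p·ln(p/q).
  0.47·ln(0.47/0.11) = 0.68256
  0.34·ln(0.34/0.21) = 0.16382
  0.19·ln(0.19/0.68) = -0.24226
D(P‖Q) = 0.6041 nats.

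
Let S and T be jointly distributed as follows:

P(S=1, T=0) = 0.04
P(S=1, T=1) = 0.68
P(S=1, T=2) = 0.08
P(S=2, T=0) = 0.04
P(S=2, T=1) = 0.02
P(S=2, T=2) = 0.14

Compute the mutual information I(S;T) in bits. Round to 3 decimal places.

Marginals: p(S) = (0.8000, 0.2000), p(T) = (0.0800, 0.7000, 0.2200).
I(S;T) = H(S) + H(T) − H(S,T).
H(S) = 0.7219, H(T) = 1.1323, H(S,T) = 1.5514.
I(S;T) = 0.7219 + 1.1323 − 1.5514 = 0.303 bits.

0.303 bits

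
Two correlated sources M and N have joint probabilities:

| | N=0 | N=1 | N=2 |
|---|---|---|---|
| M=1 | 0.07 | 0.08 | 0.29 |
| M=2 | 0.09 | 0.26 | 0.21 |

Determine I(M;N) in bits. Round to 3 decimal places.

Marginals: p(M) = (0.4400, 0.5600), p(N) = (0.1600, 0.3400, 0.5000).
I(M;N) = H(M) + H(N) − H(M,N).
H(M) = 0.9896, H(N) = 1.4522, H(M,N) = 2.3687.
I(M;N) = 0.9896 + 1.4522 − 2.3687 = 0.073 bits.

0.073 bits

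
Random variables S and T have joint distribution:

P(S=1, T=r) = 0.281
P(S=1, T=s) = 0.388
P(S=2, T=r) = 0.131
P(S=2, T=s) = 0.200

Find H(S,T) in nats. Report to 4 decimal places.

H(S,T) = −Σ p(x,y)·ln p(x,y) over all 4 cells.
  cell (1,r): −0.281·ln0.281 = 0.35670
  cell (1,s): −0.388·ln0.388 = 0.36734
  cell (2,r): −0.131·ln0.131 = 0.26627
  cell (2,s): −0.200·ln0.200 = 0.32189
Sum = 1.3122 nats.

1.3122 nats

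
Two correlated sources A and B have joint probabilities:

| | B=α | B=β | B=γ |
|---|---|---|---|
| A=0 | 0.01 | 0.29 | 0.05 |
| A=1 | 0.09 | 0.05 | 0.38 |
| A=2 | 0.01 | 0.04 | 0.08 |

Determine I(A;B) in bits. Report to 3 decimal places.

0.376 bits

Marginals: p(A) = (0.3500, 0.5200, 0.1300), p(B) = (0.1100, 0.3800, 0.5100).
I(A;B) = H(A) + H(B) − H(A,B).
H(A) = 1.4033, H(B) = 1.3762, H(A,B) = 2.4033.
I(A;B) = 1.4033 + 1.3762 − 2.4033 = 0.376 bits.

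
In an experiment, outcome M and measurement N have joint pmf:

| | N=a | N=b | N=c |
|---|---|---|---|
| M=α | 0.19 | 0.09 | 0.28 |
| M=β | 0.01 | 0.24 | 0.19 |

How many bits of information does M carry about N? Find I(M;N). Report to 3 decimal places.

Marginals: p(M) = (0.5600, 0.4400), p(N) = (0.2000, 0.3300, 0.4700).
I(M;N) = H(M) + H(N) − H(M,N).
H(M) = 0.9896, H(N) = 1.5042, H(M,N) = 2.2979.
I(M;N) = 0.9896 + 1.5042 − 2.2979 = 0.196 bits.

0.196 bits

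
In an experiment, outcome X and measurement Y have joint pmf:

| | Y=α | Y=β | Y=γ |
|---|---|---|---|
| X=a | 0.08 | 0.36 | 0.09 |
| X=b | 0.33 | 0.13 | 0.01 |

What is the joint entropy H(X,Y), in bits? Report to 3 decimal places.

H(X,Y) = −Σ p(x,y)·log₂ p(x,y) over all 6 cells.
  cell (a,α): −0.08·log₂0.08 = 0.2915
  cell (a,β): −0.36·log₂0.36 = 0.5306
  cell (a,γ): −0.09·log₂0.09 = 0.3127
  cell (b,α): −0.33·log₂0.33 = 0.5278
  cell (b,β): −0.13·log₂0.13 = 0.3826
  cell (b,γ): −0.01·log₂0.01 = 0.0664
Sum = 2.112 bits.

2.112 bits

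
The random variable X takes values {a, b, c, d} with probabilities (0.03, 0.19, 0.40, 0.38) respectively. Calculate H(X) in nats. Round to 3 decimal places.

1.155 nats

H(X) = −Σ p·ln p.
  −(0.03)·ln(0.03) = 0.1052
  −(0.19)·ln(0.19) = 0.3155
  −(0.40)·ln(0.40) = 0.3665
  −(0.38)·ln(0.38) = 0.3677
Sum: 0.1052 + 0.3155 + 0.3665 + 0.3677 = 1.155 nats.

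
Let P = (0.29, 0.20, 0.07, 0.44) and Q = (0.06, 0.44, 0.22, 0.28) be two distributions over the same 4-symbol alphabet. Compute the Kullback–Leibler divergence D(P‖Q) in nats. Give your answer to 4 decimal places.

D(P‖Q) = Σ p·ln(p/q).
  0.29·ln(0.29/0.06) = 0.45691
  0.20·ln(0.20/0.44) = -0.15769
  0.07·ln(0.07/0.22) = -0.08016
  0.44·ln(0.44/0.28) = 0.19887
D(P‖Q) = 0.4179 nats.

0.4179 nats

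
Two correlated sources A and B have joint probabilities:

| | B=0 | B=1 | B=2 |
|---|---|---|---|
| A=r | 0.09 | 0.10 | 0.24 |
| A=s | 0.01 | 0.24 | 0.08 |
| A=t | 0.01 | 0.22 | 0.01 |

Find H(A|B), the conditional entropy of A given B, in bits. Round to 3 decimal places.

Chain rule: H(A|B) = H(A,B) − H(B).
Marginals: p(A) = (0.4300, 0.3300, 0.2400), p(B) = (0.1100, 0.5600, 0.3300).
H(A,B) = 2.6045 bits; H(B) = 1.3465 bits.
H(A|B) = 2.6045 − 1.3465 = 1.258 bits.

1.258 bits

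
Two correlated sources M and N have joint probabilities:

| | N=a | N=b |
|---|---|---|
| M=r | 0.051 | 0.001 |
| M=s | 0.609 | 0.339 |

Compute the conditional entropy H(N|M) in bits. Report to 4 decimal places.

Chain rule: H(N|M) = H(M,N) − H(M).
Marginals: p(M) = (0.0520, 0.9480), p(N) = (0.6600, 0.3400).
H(M,N) = 1.1937 bits; H(M) = 0.2948 bits.
H(N|M) = 1.1937 − 0.2948 = 0.8989 bits.

0.8989 bits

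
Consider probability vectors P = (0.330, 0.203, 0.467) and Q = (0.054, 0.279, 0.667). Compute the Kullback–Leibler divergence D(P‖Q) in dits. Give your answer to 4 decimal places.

D(P‖Q) = Σ p·log₁₀(p/q).
  0.330·log₁₀(0.330/0.054) = 0.25942
  0.203·log₁₀(0.203/0.279) = -0.02804
  0.467·log₁₀(0.467/0.667) = -0.07230
D(P‖Q) = 0.1591 dits.

0.1591 dits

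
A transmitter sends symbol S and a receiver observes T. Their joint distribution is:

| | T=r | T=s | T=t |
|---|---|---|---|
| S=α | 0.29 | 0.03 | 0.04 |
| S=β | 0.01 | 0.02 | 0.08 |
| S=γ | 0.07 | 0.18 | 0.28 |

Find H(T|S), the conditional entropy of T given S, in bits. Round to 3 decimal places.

1.188 bits

Marginals: p(S) = (0.3600, 0.1100, 0.5300), p(T) = (0.3700, 0.2300, 0.4000).
H(T|S) = Σ p(S) · H(T|S=·).
  S=α: p=0.3600, H(T|S=α) = 0.9022
  S=β: p=0.1100, H(T|S=β) = 1.0958
  S=γ: p=0.5300, H(T|S=γ) = 1.4012
Weighted sum = 1.188 bits.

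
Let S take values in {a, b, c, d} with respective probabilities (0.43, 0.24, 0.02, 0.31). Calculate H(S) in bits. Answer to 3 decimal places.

H(S) = −Σ p·log₂ p.
  −(0.43)·log₂(0.43) = 0.5236
  −(0.24)·log₂(0.24) = 0.4941
  −(0.02)·log₂(0.02) = 0.1129
  −(0.31)·log₂(0.31) = 0.5238
Sum: 0.5236 + 0.4941 + 0.1129 + 0.5238 = 1.654 bits.

1.654 bits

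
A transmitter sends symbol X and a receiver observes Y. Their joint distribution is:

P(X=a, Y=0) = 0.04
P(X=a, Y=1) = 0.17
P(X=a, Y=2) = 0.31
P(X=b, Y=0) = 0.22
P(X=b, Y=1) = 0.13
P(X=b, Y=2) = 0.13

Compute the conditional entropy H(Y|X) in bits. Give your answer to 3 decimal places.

Marginals: p(X) = (0.5200, 0.4800), p(Y) = (0.2600, 0.3000, 0.4400).
H(Y|X) = Σ p(X) · H(Y|X=·).
  X=a: p=0.5200, H(Y|X=a) = 1.2568
  X=b: p=0.4800, H(Y|X=b) = 1.5367
Weighted sum = 1.391 bits.

1.391 bits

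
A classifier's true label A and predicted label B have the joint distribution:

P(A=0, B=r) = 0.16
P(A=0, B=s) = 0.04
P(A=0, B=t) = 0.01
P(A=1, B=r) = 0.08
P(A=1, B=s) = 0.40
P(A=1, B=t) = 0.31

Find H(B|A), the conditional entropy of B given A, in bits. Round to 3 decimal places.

1.278 bits

Marginals: p(A) = (0.2100, 0.7900), p(B) = (0.2400, 0.4400, 0.3200).
H(B|A) = Σ p(A) · H(B|A=·).
  A=0: p=0.2100, H(B|A=0) = 0.9637
  A=1: p=0.7900, H(B|A=1) = 1.3613
Weighted sum = 1.278 bits.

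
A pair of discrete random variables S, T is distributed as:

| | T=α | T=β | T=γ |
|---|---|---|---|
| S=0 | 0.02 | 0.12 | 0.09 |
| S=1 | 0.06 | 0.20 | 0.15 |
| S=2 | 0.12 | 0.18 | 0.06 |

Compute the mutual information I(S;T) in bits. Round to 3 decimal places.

Marginals: p(S) = (0.2300, 0.4100, 0.3600), p(T) = (0.2000, 0.5000, 0.3000).
I(S;T) = Σ p(x,y)·log₂[p(x,y)/(p(x)p(y))].
  (0,α): 0.02·log₂(0.4348) = -0.0240
  (0,β): 0.12·log₂(1.0435) = 0.0074
  (0,γ): 0.09·log₂(1.3043) = 0.0345
  (1,α): 0.06·log₂(0.7317) = -0.0270
  (1,β): 0.20·log₂(0.9756) = -0.0071
  (1,γ): 0.15·log₂(1.2195) = 0.0429
  (2,α): 0.12·log₂(1.6667) = 0.0884
  (2,β): 0.18·log₂(1.0000) = 0.0000
  (2,γ): 0.06·log₂(0.5556) = -0.0509
Sum = 0.064 bits.

0.064 bits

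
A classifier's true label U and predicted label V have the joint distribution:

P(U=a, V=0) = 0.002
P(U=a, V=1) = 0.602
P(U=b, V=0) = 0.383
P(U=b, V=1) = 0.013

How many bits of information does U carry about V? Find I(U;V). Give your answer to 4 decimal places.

0.8596 bits

Marginals: p(U) = (0.6040, 0.3960), p(V) = (0.3850, 0.6150).
I(U;V) = Σ p(x,y)·log₂[p(x,y)/(p(x)p(y))].
  (a,0): 0.002·log₂(0.0086) = -0.01372
  (a,1): 0.602·log₂(1.6206) = 0.41933
  (b,0): 0.383·log₂(2.5121) = 0.50897
  (b,1): 0.013·log₂(0.0534) = -0.05496
Sum = 0.8596 bits.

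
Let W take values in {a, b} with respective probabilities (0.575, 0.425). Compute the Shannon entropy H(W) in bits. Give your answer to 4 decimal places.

H(W) = −Σ p·log₂ p.
  −(0.575)·log₂(0.575) = 0.45906
  −(0.425)·log₂(0.425) = 0.52465
Sum: 0.45906 + 0.52465 = 0.9837 bits.

0.9837 bits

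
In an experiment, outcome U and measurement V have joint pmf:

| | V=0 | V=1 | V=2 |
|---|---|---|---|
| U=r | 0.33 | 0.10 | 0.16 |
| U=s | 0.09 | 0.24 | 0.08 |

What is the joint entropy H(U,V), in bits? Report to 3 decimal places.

2.381 bits

H(U,V) = −Σ p(x,y)·log₂ p(x,y) over all 6 cells.
  cell (r,0): −0.33·log₂0.33 = 0.5278
  cell (r,1): −0.10·log₂0.10 = 0.3322
  cell (r,2): −0.16·log₂0.16 = 0.4230
  cell (s,0): −0.09·log₂0.09 = 0.3127
  cell (s,1): −0.24·log₂0.24 = 0.4941
  cell (s,2): −0.08·log₂0.08 = 0.2915
Sum = 2.381 bits.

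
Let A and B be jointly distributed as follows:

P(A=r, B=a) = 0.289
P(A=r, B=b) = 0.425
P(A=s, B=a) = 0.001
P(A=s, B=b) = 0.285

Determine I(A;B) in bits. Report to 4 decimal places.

0.1639 bits

Marginals: p(A) = (0.7140, 0.2860), p(B) = (0.2900, 0.7100).
I(A;B) = H(A) + H(B) − H(A,B).
H(A) = 0.8635, H(B) = 0.8687, H(A,B) = 1.5683.
I(A;B) = 0.8635 + 0.8687 − 1.5683 = 0.1639 bits.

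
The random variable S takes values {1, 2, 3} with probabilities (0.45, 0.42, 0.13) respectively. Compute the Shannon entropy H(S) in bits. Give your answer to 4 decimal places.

1.4267 bits

H(S) = −Σ p·log₂ p.
  −(0.45)·log₂(0.45) = 0.51840
  −(0.42)·log₂(0.42) = 0.52565
  −(0.13)·log₂(0.13) = 0.38264
Sum: 0.51840 + 0.52565 + 0.38264 = 1.4267 bits.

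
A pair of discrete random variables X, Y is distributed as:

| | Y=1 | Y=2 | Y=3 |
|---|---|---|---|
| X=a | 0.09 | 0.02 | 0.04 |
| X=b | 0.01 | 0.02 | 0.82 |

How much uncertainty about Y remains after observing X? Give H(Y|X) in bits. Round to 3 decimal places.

0.416 bits

Marginals: p(X) = (0.1500, 0.8500), p(Y) = (0.1000, 0.0400, 0.8600).
H(Y|X) = Σ p(X) · H(Y|X=·).
  X=a: p=0.1500, H(Y|X=a) = 1.3383
  X=b: p=0.8500, H(Y|X=b) = 0.2527
Weighted sum = 0.416 bits.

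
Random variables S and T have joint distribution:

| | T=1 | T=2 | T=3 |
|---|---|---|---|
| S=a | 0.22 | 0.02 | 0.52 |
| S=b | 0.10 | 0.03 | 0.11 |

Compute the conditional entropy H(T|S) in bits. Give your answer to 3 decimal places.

Chain rule: H(T|S) = H(S,T) − H(S).
Marginals: p(S) = (0.7600, 0.2400), p(T) = (0.3200, 0.0500, 0.6300).
H(S,T) = 1.9183 bits; H(S) = 0.7950 bits.
H(T|S) = 1.9183 − 0.7950 = 1.123 bits.

1.123 bits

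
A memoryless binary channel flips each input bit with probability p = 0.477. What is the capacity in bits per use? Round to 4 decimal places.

Binary symmetric channel: C = 1 − h₂(ε) where h₂ is the binary entropy function.
h₂(0.477) = −0.477·log₂0.477 − 0.523·log₂0.523 = 0.9985.
C = 1 − 0.9985 = 0.0015 bits per channel use.

0.0015 bits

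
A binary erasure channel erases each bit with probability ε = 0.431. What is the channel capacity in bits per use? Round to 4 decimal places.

0.5690 bits

Binary erasure channel: capacity C = 1 − ε.
C = 1 − 0.431 = 0.5690 bits per channel use.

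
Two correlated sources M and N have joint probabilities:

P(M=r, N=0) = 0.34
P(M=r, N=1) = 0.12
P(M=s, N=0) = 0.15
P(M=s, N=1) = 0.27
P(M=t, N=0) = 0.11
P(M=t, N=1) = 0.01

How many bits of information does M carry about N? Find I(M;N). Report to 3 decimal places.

0.145 bits

Marginals: p(M) = (0.4600, 0.4200, 0.1200), p(N) = (0.6000, 0.4000).
I(M;N) = Σ p(x,y)·log₂[p(x,y)/(p(x)p(y))].
  (r,0): 0.34·log₂(1.2319) = 0.1023
  (r,1): 0.12·log₂(0.6522) = -0.0740
  (s,0): 0.15·log₂(0.5952) = -0.1123
  (s,1): 0.27·log₂(1.6071) = 0.1848
  (t,0): 0.11·log₂(1.5278) = 0.0673
  (t,1): 0.01·log₂(0.2083) = -0.0226
Sum = 0.145 bits.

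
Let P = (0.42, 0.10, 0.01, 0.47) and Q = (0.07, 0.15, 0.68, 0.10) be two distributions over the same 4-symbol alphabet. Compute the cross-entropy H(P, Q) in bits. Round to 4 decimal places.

H(P,Q) = −Σ p·log₂ q.
  −0.42·log₂(0.07) = 1.61133
  −0.10·log₂(0.15) = 0.27370
  −0.01·log₂(0.68) = 0.00556
  −0.47·log₂(0.10) = 1.56131
H(P,Q) = 3.4519 bits.

3.4519 bits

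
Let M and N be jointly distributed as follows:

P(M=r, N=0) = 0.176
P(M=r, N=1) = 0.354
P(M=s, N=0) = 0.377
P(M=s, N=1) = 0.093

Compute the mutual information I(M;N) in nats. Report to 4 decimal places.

Marginals: p(M) = (0.5300, 0.4700), p(N) = (0.5530, 0.4470).
I(M;N) = Σ p(x,y)·ln[p(x,y)/(p(x)p(y))].
  (r,0): 0.176·ln(0.6005) = -0.08976
  (r,1): 0.354·ln(1.4942) = 0.14217
  (s,0): 0.377·ln(1.4505) = 0.14021
  (s,1): 0.093·ln(0.4427) = -0.07579
Sum = 0.1168 nats.

0.1168 nats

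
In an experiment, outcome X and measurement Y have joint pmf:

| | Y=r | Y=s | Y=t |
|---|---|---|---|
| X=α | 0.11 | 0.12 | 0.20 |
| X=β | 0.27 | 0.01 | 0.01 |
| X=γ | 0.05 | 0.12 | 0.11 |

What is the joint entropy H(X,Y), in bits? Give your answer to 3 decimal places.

2.758 bits

H(X,Y) = −Σ p(x,y)·log₂ p(x,y) over all 9 cells.
  cell (α,r): −0.11·log₂0.11 = 0.3503
  cell (α,s): −0.12·log₂0.12 = 0.3671
  cell (α,t): −0.20·log₂0.20 = 0.4644
  cell (β,r): −0.27·log₂0.27 = 0.5100
  cell (β,s): −0.01·log₂0.01 = 0.0664
  cell (β,t): −0.01·log₂0.01 = 0.0664
  cell (γ,r): −0.05·log₂0.05 = 0.2161
  cell (γ,s): −0.12·log₂0.12 = 0.3671
  cell (γ,t): −0.11·log₂0.11 = 0.3503
Sum = 2.758 bits.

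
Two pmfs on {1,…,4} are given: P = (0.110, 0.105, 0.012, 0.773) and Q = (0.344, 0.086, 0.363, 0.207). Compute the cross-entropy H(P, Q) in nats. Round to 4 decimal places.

1.6047 nats

H(P,Q) = −Σ p·ln q.
  −0.110·ln(0.344) = 0.11738
  −0.105·ln(0.086) = 0.25761
  −0.012·ln(0.363) = 0.01216
  −0.773·ln(0.207) = 1.21750
H(P,Q) = 1.6047 nats.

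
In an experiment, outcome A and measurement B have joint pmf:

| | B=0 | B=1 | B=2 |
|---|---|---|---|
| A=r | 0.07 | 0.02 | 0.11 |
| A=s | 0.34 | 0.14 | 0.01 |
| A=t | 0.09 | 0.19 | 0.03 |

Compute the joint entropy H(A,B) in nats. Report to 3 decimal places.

H(A,B) = −Σ p(x,y)·ln p(x,y) over all 9 cells.
  cell (r,0): −0.07·ln0.07 = 0.1861
  cell (r,1): −0.02·ln0.02 = 0.0782
  cell (r,2): −0.11·ln0.11 = 0.2428
  cell (s,0): −0.34·ln0.34 = 0.3668
  cell (s,1): −0.14·ln0.14 = 0.2753
  cell (s,2): −0.01·ln0.01 = 0.0461
  cell (t,0): −0.09·ln0.09 = 0.2167
  cell (t,1): −0.19·ln0.19 = 0.3155
  cell (t,2): −0.03·ln0.03 = 0.1052
Sum = 1.833 nats.

1.833 nats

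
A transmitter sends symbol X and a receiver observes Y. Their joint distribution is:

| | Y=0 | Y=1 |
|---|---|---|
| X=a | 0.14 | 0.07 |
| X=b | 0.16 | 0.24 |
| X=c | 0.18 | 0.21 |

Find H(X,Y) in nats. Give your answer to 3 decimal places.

H(X,Y) = −Σ p(x,y)·ln p(x,y) over all 6 cells.
  cell (a,0): −0.14·ln0.14 = 0.2753
  cell (a,1): −0.07·ln0.07 = 0.1861
  cell (b,0): −0.16·ln0.16 = 0.2932
  cell (b,1): −0.24·ln0.24 = 0.3425
  cell (c,0): −0.18·ln0.18 = 0.3087
  cell (c,1): −0.21·ln0.21 = 0.3277
Sum = 1.734 nats.

1.734 nats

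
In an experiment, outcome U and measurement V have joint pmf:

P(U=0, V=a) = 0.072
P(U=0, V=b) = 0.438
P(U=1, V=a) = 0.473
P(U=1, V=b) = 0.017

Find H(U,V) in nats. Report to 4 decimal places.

0.9744 nats

H(U,V) = −Σ p(x,y)·ln p(x,y) over all 4 cells.
  cell (0,a): −0.072·ln0.072 = 0.18944
  cell (0,b): −0.438·ln0.438 = 0.36158
  cell (1,a): −0.473·ln0.473 = 0.35412
  cell (1,b): −0.017·ln0.017 = 0.06927
Sum = 0.9744 nats.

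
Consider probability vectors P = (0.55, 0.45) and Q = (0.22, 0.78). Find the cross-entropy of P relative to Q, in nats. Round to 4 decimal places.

0.9446 nats

H(P,Q) = −Σ p·ln q.
  −0.55·ln(0.22) = 0.83277
  −0.45·ln(0.78) = 0.11181
H(P,Q) = 0.9446 nats.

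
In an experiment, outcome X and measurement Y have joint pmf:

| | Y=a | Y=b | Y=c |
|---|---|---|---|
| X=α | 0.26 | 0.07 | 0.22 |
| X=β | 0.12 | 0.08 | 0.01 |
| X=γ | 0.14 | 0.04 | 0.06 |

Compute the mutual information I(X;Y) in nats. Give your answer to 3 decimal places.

Marginals: p(X) = (0.5500, 0.2100, 0.2400), p(Y) = (0.5200, 0.1900, 0.2900).
I(X;Y) = H(X) + H(Y) − H(X,Y).
H(X) = 0.9991, H(Y) = 1.0146, H(X,Y) = 1.9449.
I(X;Y) = 0.9991 + 1.0146 − 1.9449 = 0.069 nats.

0.069 nats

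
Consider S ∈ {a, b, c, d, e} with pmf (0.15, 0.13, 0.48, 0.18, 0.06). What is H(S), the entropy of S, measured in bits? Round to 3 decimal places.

H(S) = −Σ p·log₂ p.
  −(0.15)·log₂(0.15) = 0.4105
  −(0.13)·log₂(0.13) = 0.3826
  −(0.48)·log₂(0.48) = 0.5083
  −(0.18)·log₂(0.18) = 0.4453
  −(0.06)·log₂(0.06) = 0.2435
Sum: 0.4105 + 0.3826 + 0.5083 + 0.4453 + 0.2435 = 1.990 bits.

1.990 bits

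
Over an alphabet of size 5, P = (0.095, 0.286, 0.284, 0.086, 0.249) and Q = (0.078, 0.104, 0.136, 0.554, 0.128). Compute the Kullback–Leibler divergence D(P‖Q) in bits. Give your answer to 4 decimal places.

0.7540 bits

D(P‖Q) = Σ p·log₂(p/q).
  0.095·log₂(0.095/0.078) = 0.02702
  0.286·log₂(0.286/0.104) = 0.41740
  0.284·log₂(0.284/0.136) = 0.30169
  0.086·log₂(0.086/0.554) = -0.23112
  0.249·log₂(0.249/0.128) = 0.23904
D(P‖Q) = 0.7540 bits.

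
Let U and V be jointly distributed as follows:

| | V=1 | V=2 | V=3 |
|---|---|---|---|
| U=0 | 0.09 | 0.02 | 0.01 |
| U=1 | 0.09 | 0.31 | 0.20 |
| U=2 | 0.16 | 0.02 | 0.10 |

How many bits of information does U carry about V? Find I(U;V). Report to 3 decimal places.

0.246 bits

Marginals: p(U) = (0.1200, 0.6000, 0.2800), p(V) = (0.3400, 0.3500, 0.3100).
I(U;V) = H(U) + H(V) − H(U,V).
H(U) = 1.3235, H(V) = 1.5831, H(U,V) = 2.6609.
I(U;V) = 1.3235 + 1.5831 − 2.6609 = 0.246 bits.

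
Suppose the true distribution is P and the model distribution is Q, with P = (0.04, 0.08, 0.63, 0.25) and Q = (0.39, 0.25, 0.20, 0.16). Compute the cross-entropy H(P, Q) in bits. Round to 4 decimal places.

2.3381 bits

H(P,Q) = −Σ p·log₂ q.
  −0.04·log₂(0.39) = 0.05434
  −0.08·log₂(0.25) = 0.16000
  −0.63·log₂(0.20) = 1.46281
  −0.25·log₂(0.16) = 0.66096
H(P,Q) = 2.3381 bits.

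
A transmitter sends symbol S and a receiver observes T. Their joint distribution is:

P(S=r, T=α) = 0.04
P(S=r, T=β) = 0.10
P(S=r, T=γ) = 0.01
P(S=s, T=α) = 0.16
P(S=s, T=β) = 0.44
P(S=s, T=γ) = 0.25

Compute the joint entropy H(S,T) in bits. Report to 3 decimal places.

2.029 bits

H(S,T) = −Σ p(x,y)·log₂ p(x,y) over all 6 cells.
  cell (r,α): −0.04·log₂0.04 = 0.1858
  cell (r,β): −0.10·log₂0.10 = 0.3322
  cell (r,γ): −0.01·log₂0.01 = 0.0664
  cell (s,α): −0.16·log₂0.16 = 0.4230
  cell (s,β): −0.44·log₂0.44 = 0.5211
  cell (s,γ): −0.25·log₂0.25 = 0.5000
Sum = 2.029 bits.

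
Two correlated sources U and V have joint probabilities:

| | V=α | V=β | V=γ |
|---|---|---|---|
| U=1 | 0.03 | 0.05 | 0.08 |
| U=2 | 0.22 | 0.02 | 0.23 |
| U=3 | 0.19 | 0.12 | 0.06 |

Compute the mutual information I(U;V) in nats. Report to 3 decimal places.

Marginals: p(U) = (0.1600, 0.4700, 0.3700), p(V) = (0.4400, 0.1900, 0.3700).
I(U;V) = Σ p(x,y)·ln[p(x,y)/(p(x)p(y))].
  (1,α): 0.03·ln(0.4261) = -0.0256
  (1,β): 0.05·ln(1.6447) = 0.0249
  (1,γ): 0.08·ln(1.3514) = 0.0241
  (2,α): 0.22·ln(1.0638) = 0.0136
  (2,β): 0.02·ln(0.2240) = -0.0299
  (2,γ): 0.23·ln(1.3226) = 0.0643
  (3,α): 0.19·ln(1.1671) = 0.0294
  (3,β): 0.12·ln(1.7070) = 0.0642
  (3,γ): 0.06·ln(0.4383) = -0.0495
Sum = 0.115 nats.

0.115 nats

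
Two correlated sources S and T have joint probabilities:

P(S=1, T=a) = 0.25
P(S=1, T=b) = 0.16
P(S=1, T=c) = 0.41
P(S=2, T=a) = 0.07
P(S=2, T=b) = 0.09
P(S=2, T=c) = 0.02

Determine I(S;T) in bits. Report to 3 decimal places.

0.085 bits

Marginals: p(S) = (0.8200, 0.1800), p(T) = (0.3200, 0.2500, 0.4300).
I(S;T) = Σ p(x,y)·log₂[p(x,y)/(p(x)p(y))].
  (1,a): 0.25·log₂(0.9527) = -0.0175
  (1,b): 0.16·log₂(0.7805) = -0.0572
  (1,c): 0.41·log₂(1.1628) = 0.0892
  (2,a): 0.07·log₂(1.2153) = 0.0197
  (2,b): 0.09·log₂(2.0000) = 0.0900
  (2,c): 0.02·log₂(0.2584) = -0.0390
Sum = 0.085 bits.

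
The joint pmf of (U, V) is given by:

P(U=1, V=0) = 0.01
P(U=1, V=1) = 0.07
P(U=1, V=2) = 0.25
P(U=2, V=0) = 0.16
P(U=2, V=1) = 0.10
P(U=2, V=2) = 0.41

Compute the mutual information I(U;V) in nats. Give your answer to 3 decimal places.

Marginals: p(U) = (0.3300, 0.6700), p(V) = (0.1700, 0.1700, 0.6600).
I(U;V) = Σ p(x,y)·ln[p(x,y)/(p(x)p(y))].
  (1,0): 0.01·ln(0.1783) = -0.0172
  (1,1): 0.07·ln(1.2478) = 0.0155
  (1,2): 0.25·ln(1.1478) = 0.0345
  (2,0): 0.16·ln(1.4047) = 0.0544
  (2,1): 0.10·ln(0.8780) = -0.0130
  (2,2): 0.41·ln(0.9272) = -0.0310
Sum = 0.043 nats.

0.043 nats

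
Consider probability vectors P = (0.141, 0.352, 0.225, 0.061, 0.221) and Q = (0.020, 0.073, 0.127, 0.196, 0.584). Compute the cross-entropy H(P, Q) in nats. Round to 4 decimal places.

H(P,Q) = −Σ p·ln q.
  −0.141·ln(0.020) = 0.55160
  −0.352·ln(0.073) = 0.92129
  −0.225·ln(0.127) = 0.46430
  −0.061·ln(0.196) = 0.09941
  −0.221·ln(0.584) = 0.11887
H(P,Q) = 2.1555 nats.

2.1555 nats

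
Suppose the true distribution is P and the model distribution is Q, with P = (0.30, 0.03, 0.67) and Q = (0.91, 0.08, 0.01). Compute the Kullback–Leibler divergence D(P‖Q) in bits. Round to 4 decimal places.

3.5416 bits

D(P‖Q) = Σ p·log₂(p/q).
  0.30·log₂(0.30/0.91) = -0.48027
  0.03·log₂(0.03/0.08) = -0.04245
  0.67·log₂(0.67/0.01) = 4.06428
D(P‖Q) = 3.5416 bits.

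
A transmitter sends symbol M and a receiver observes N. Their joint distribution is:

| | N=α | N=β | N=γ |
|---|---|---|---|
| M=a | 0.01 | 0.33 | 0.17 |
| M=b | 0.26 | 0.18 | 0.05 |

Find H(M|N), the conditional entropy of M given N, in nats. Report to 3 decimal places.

0.492 nats

Marginals: p(M) = (0.5100, 0.4900), p(N) = (0.2700, 0.5100, 0.2200).
H(M|N) = Σ p(N) · H(M|N=·).
  N=α: p=0.2700, H(M|N=α) = 0.1584
  N=β: p=0.5100, H(M|N=β) = 0.6492
  N=γ: p=0.2200, H(M|N=γ) = 0.5360
Weighted sum = 0.492 nats.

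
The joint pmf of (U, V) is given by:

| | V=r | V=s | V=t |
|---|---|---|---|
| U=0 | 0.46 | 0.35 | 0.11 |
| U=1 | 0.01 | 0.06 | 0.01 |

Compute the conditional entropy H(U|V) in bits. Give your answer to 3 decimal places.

0.366 bits

Chain rule: H(U|V) = H(U,V) − H(V).
Marginals: p(U) = (0.9200, 0.0800), p(V) = (0.4700, 0.4100, 0.1200).
H(U,V) = 1.7721 bits; H(V) = 1.4064 bits.
H(U|V) = 1.7721 − 1.4064 = 0.366 bits.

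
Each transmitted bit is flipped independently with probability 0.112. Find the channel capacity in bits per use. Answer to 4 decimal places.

0.4941 bits

Binary symmetric channel: C = 1 − h₂(ε) where h₂ is the binary entropy function.
h₂(0.112) = −0.112·log₂0.112 − 0.888·log₂0.888 = 0.5059.
C = 1 − 0.5059 = 0.4941 bits per channel use.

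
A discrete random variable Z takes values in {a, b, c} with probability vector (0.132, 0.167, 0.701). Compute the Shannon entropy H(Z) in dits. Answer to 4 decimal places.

H(Z) = −Σ p·log₁₀ p.
  −(0.132)·log₁₀(0.132) = 0.11608
  −(0.167)·log₁₀(0.167) = 0.12981
  −(0.701)·log₁₀(0.701) = 0.10815
Sum: 0.11608 + 0.12981 + 0.10815 = 0.3540 dits.

0.3540 dits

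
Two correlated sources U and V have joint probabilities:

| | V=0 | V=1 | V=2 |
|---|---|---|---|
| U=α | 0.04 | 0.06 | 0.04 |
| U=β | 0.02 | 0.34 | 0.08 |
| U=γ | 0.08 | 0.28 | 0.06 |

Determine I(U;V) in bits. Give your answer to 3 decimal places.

0.067 bits

Marginals: p(U) = (0.1400, 0.4400, 0.4200), p(V) = (0.1400, 0.6800, 0.1800).
I(U;V) = H(U) + H(V) − H(U,V).
H(U) = 1.4439, H(V) = 1.2208, H(U,V) = 2.5979.
I(U;V) = 1.4439 + 1.2208 − 2.5979 = 0.067 bits.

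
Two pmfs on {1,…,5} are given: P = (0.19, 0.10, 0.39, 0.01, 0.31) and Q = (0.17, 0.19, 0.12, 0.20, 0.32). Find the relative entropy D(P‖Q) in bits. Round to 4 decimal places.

0.5436 bits

D(P‖Q) = Σ p·log₂(p/q).
  0.19·log₂(0.19/0.17) = 0.03049
  0.10·log₂(0.10/0.19) = -0.09260
  0.39·log₂(0.39/0.12) = 0.66317
  0.01·log₂(0.01/0.20) = -0.04322
  0.31·log₂(0.31/0.32) = -0.01420
D(P‖Q) = 0.5436 bits.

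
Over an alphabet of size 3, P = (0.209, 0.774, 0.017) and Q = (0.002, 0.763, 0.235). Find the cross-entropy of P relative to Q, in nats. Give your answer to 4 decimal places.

H(P,Q) = −Σ p·ln q.
  −0.209·ln(0.002) = 1.29885
  −0.774·ln(0.763) = 0.20936
  −0.017·ln(0.235) = 0.02462
H(P,Q) = 1.5328 nats.

1.5328 nats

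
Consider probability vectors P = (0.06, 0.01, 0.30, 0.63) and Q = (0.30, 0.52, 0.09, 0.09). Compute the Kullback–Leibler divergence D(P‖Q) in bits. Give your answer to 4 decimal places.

2.0934 bits

D(P‖Q) = Σ p·log₂(p/q).
  0.06·log₂(0.06/0.30) = -0.13932
  0.01·log₂(0.01/0.52) = -0.05700
  0.30·log₂(0.30/0.09) = 0.52109
  0.63·log₂(0.63/0.09) = 1.76863
D(P‖Q) = 2.0934 bits.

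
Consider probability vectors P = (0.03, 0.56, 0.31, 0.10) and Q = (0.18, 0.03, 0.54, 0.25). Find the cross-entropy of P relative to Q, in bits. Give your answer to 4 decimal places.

H(P,Q) = −Σ p·log₂ q.
  −0.03·log₂(0.18) = 0.07422
  −0.56·log₂(0.03) = 2.83298
  −0.31·log₂(0.54) = 0.27558
  −0.10·log₂(0.25) = 0.20000
H(P,Q) = 3.3828 bits.

3.3828 bits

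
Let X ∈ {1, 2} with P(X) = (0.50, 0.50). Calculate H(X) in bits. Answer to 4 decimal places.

H(X) = −Σ p·log₂ p.
  −(0.50)·log₂(0.50) = 0.50000
  −(0.50)·log₂(0.50) = 0.50000
Sum: 0.50000 + 0.50000 = 1.0000 bits.

1.0000 bits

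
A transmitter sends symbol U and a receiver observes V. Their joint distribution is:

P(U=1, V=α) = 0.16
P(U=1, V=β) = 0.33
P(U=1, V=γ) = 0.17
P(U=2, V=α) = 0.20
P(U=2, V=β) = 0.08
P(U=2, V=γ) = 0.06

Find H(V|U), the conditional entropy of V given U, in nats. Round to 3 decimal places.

1.012 nats

Chain rule: H(V|U) = H(U,V) − H(U).
Marginals: p(U) = (0.6600, 0.3400), p(V) = (0.3600, 0.4100, 0.2300).
H(U,V) = 1.6531 nats; H(U) = 0.6410 nats.
H(V|U) = 1.6531 − 0.6410 = 1.012 nats.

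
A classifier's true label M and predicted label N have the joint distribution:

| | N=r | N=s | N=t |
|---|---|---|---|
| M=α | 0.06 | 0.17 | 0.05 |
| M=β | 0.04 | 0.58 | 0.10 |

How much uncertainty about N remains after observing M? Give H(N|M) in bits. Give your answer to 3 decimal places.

Chain rule: H(N|M) = H(M,N) − H(M).
Marginals: p(M) = (0.2800, 0.7200), p(N) = (0.1000, 0.7500, 0.1500).
H(M,N) = 1.8680 bits; H(M) = 0.8555 bits.
H(N|M) = 1.8680 − 0.8555 = 1.013 bits.

1.013 bits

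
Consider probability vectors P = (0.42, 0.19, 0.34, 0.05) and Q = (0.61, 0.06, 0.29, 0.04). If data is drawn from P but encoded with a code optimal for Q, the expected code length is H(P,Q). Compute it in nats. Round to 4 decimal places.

H(P,Q) = −Σ p·ln q.
  −0.42·ln(0.61) = 0.20760
  −0.19·ln(0.06) = 0.53455
  −0.34·ln(0.29) = 0.42088
  −0.05·ln(0.04) = 0.16094
H(P,Q) = 1.3240 nats.

1.3240 nats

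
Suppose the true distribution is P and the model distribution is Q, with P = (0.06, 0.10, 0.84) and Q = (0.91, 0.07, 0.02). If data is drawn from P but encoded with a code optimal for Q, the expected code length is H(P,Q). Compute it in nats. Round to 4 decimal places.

3.5577 nats

H(P,Q) = −Σ p·ln q.
  −0.06·ln(0.91) = 0.00566
  −0.10·ln(0.07) = 0.26593
  −0.84·ln(0.02) = 3.28610
H(P,Q) = 3.5577 nats.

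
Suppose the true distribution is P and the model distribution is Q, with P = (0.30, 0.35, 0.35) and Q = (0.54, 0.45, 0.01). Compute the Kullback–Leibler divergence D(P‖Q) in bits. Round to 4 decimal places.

1.4140 bits

D(P‖Q) = Σ p·log₂(p/q).
  0.30·log₂(0.30/0.54) = -0.25440
  0.35·log₂(0.35/0.45) = -0.12690
  0.35·log₂(0.35/0.01) = 1.79525
D(P‖Q) = 1.4140 bits.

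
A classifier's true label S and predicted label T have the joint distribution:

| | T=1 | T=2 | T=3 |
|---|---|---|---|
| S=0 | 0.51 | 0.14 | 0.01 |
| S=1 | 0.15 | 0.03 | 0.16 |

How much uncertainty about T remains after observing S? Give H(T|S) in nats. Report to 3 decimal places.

0.707 nats

Marginals: p(S) = (0.6600, 0.3400), p(T) = (0.6600, 0.1700, 0.1700).
H(T|S) = Σ p(S) · H(T|S=·).
  S=0: p=0.6600, H(T|S=0) = 0.5916
  S=1: p=0.3400, H(T|S=1) = 0.9299
Weighted sum = 0.707 nats.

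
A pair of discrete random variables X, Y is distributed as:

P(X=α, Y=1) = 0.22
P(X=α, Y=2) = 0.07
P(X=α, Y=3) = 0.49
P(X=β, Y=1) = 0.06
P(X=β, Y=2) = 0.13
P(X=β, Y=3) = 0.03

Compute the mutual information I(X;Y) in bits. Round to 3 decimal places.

0.198 bits

Marginals: p(X) = (0.7800, 0.2200), p(Y) = (0.2800, 0.2000, 0.5200).
I(X;Y) = Σ p(x,y)·log₂[p(x,y)/(p(x)p(y))].
  (α,1): 0.22·log₂(1.0073) = 0.0023
  (α,2): 0.07·log₂(0.4487) = -0.0809
  (α,3): 0.49·log₂(1.2081) = 0.1336
  (β,1): 0.06·log₂(0.9740) = -0.0023
  (β,2): 0.13·log₂(2.9545) = 0.2032
  (β,3): 0.03·log₂(0.2622) = -0.0579
Sum = 0.198 bits.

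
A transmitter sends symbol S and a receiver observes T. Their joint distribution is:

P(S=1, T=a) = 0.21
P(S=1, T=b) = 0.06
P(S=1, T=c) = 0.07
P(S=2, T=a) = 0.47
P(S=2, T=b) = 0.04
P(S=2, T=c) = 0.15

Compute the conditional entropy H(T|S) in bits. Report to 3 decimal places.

1.168 bits

Marginals: p(S) = (0.3400, 0.6600), p(T) = (0.6800, 0.1000, 0.2200).
H(T|S) = Σ p(S) · H(T|S=·).
  S=1: p=0.3400, H(T|S=1) = 1.3404
  S=2: p=0.6600, H(T|S=2) = 1.0797
Weighted sum = 1.168 bits.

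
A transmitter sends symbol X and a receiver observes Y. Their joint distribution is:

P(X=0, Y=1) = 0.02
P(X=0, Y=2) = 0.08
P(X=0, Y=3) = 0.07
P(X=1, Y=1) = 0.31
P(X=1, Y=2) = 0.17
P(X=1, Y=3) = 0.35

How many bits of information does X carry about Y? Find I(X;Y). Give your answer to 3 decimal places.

0.050 bits

Marginals: p(X) = (0.1700, 0.8300), p(Y) = (0.3300, 0.2500, 0.4200).
I(X;Y) = Σ p(x,y)·log₂[p(x,y)/(p(x)p(y))].
  (0,1): 0.02·log₂(0.3565) = -0.0298
  (0,2): 0.08·log₂(1.8824) = 0.0730
  (0,3): 0.07·log₂(0.9804) = -0.0020
  (1,1): 0.31·log₂(1.1318) = 0.0554
  (1,2): 0.17·log₂(0.8193) = -0.0489
  (1,3): 0.35·log₂(1.0040) = 0.0020
Sum = 0.050 bits.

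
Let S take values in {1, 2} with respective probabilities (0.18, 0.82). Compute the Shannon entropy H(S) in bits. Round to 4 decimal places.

H(S) = −Σ p·log₂ p.
  −(0.18)·log₂(0.18) = 0.44531
  −(0.82)·log₂(0.82) = 0.23477
Sum: 0.44531 + 0.23477 = 0.6801 bits.

0.6801 bits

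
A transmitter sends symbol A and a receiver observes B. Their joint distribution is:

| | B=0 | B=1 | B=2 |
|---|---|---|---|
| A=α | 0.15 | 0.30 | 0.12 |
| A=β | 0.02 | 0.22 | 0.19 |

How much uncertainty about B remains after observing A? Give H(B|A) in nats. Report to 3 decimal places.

Chain rule: H(B|A) = H(A,B) − H(A).
Marginals: p(A) = (0.5700, 0.4300), p(B) = (0.1700, 0.5200, 0.3100).
H(A,B) = 1.6271 nats; H(A) = 0.6833 nats.
H(B|A) = 1.6271 − 0.6833 = 0.944 nats.

0.944 nats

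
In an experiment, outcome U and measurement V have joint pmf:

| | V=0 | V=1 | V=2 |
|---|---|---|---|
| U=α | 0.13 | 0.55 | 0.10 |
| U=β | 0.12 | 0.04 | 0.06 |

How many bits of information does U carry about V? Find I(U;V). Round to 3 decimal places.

Marginals: p(U) = (0.7800, 0.2200), p(V) = (0.2500, 0.5900, 0.1600).
I(U;V) = H(U) + H(V) − H(U,V).
H(U) = 0.7602, H(V) = 1.3721, H(U,V) = 1.9856.
I(U;V) = 0.7602 + 1.3721 − 1.9856 = 0.147 bits.

0.147 bits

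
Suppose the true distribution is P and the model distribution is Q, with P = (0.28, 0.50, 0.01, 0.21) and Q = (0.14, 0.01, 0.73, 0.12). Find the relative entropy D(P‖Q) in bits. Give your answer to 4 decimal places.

D(P‖Q) = Σ p·log₂(p/q).
  0.28·log₂(0.28/0.14) = 0.28000
  0.50·log₂(0.50/0.01) = 2.82193
  0.01·log₂(0.01/0.73) = -0.06190
  0.21·log₂(0.21/0.12) = 0.16954
D(P‖Q) = 3.2096 bits.

3.2096 bits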